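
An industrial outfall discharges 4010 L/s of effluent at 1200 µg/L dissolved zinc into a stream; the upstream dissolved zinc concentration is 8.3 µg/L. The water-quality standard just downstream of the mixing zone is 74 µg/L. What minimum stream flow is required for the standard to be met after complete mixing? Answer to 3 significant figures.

68700 L/s

Set C_mix = 74: (Q·8.300 + 4010·1200) / (Q + 4010) = 74
→ Q = 4010·(1200 − 74)/(74 − 8.300) = 68730 L/s.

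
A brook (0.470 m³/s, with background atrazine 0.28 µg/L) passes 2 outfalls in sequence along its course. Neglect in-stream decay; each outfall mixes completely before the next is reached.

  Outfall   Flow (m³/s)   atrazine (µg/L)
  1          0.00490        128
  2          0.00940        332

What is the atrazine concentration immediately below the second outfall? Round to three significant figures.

8.01 µg/L

Below outfall 1: Q → 0.4749 m³/s, C = (0.4700·0.2800 + 0.004900·128.0)/0.4749 = 1.598 µg/L.
Below outfall 2: Q → 0.4843 m³/s, C = (0.4749·1.598 + 0.009400·332.0)/0.4843 = 8.011 µg/L.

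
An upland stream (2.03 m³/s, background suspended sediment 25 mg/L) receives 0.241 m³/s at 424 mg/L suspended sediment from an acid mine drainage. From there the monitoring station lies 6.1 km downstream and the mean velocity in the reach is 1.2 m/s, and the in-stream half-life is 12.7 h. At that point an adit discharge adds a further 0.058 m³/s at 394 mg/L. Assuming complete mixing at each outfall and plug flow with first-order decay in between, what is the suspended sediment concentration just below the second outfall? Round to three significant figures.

After mixing, C = (2.030·25.00 + 0.2410·424.0) / 2.271 = 152.9/2.271 = 67.34 mg/L; combined flow 2.271 m³/s.
Travel time t = 6.1·1000 / 1.2 = 5083 s = 1.412 h.
Half-life 12.7 h → k = ln 2 / 12.7 = 0.05458 h⁻¹ = 1.310 d⁻¹.
Applying C = C₀e^(−kt): 67.34 × 0.9258 = 62.35 mg/L.
Second outfall: C = (2.271·62.35 + 0.05800·394.0)/2.329 = 70.61 mg/L.

70.6 mg/L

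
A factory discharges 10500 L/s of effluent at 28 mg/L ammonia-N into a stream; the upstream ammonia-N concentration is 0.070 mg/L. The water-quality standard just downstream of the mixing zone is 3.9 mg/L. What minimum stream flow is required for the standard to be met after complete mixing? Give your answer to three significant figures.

66100 L/s

Set C_mix = 3.9: (Q·0.07000 + 10500·28.00) / (Q + 10500) = 3.9
→ Q = 10500·(28.00 − 3.9)/(3.9 − 0.07000) = 66070 L/s.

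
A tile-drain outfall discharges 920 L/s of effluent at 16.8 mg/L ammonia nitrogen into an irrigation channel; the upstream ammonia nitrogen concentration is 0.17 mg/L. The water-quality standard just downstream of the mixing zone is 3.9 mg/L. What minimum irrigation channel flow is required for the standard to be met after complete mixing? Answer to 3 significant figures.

3180 L/s

Set C_mix = 3.9: (Q·0.1700 + 920.0·16.80) / (Q + 920.0) = 3.9
→ Q = 920.0·(16.80 − 3.9)/(3.9 − 0.1700) = 3182 L/s.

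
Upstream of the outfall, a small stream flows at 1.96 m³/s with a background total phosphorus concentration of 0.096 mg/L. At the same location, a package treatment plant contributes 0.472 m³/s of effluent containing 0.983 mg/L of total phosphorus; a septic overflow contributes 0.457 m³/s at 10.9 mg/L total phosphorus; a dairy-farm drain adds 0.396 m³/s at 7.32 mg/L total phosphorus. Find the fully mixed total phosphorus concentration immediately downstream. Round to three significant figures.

Flow-weighted average: C = (1.960·0.09600 + 0.4720·0.9830 + 0.4570·10.90 + 0.3960·7.320) / 3.285 = 8.532/3.285 = 2.597 mg/L.

2.60 mg/L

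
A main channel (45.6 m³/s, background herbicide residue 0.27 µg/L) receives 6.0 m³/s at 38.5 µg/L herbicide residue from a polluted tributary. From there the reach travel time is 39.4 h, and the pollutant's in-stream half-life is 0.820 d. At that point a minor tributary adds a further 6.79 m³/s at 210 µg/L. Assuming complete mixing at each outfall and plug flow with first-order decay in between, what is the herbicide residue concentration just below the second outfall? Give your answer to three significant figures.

25.5 µg/L

Conservation of mass: C = (45.60·0.2700 + 6.000·38.50) / 51.60 = 243.3/51.60 = 4.715 µg/L; combined flow 51.60 m³/s.
Half-life 0.820 d → k = ln 2 / 0.820 = 0.8453 d⁻¹.
Applying C = C₀e^(−kt): 4.715 × 0.2496 = 1.177 µg/L.
Second outfall: C = (51.60·1.177 + 6.790·210.0)/58.39 = 25.46 µg/L.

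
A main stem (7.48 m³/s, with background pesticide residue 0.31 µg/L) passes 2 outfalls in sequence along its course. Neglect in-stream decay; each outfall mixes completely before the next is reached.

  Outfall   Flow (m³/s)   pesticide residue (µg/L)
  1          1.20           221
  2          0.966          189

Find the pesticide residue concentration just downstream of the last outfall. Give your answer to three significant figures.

46.7 µg/L

Below outfall 1: Q → 8.680 m³/s, C = (7.480·0.3100 + 1.200·221.0)/8.680 = 30.82 µg/L.
Below outfall 2: Q → 9.646 m³/s, C = (8.680·30.82 + 0.9660·189.0)/9.646 = 46.66 µg/L.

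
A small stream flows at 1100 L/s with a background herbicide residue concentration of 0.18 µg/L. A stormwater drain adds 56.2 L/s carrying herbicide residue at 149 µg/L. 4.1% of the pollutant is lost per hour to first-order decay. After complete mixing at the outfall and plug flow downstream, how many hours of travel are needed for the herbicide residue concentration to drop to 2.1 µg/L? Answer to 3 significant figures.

30.1 h

Mixed concentration C = ΣQC/ΣQ = (1100·0.1800 + 56.20·149.0) / 1156 = 8572/1156 = 7.414 µg/L.
4.1%/h lost → k = −ln(1 − 0.041) = 0.04186 h⁻¹.
7.414·exp(−k·t) = 2.1 → t = ln(7.414/2.1)/k = 108500 s = 30.13 h.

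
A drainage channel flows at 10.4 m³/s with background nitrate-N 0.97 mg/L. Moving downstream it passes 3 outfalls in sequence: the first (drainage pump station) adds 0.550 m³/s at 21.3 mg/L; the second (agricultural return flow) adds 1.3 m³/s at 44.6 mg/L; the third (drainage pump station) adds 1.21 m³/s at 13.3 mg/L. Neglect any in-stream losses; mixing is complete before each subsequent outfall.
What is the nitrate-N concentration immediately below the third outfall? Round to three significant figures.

Outfall 1: combined Q = 10.95 m³/s; C = (10.40·0.9700 + 0.5500·21.30)/10.95 = 1.991 mg/L.
Outfall 2: combined Q = 12.25 m³/s; C = (10.95·1.991 + 1.300·44.60)/12.25 = 6.513 mg/L.
Outfall 3: combined Q = 13.46 m³/s; C = (12.25·6.513 + 1.210·13.30)/13.46 = 7.123 mg/L.

7.12 mg/L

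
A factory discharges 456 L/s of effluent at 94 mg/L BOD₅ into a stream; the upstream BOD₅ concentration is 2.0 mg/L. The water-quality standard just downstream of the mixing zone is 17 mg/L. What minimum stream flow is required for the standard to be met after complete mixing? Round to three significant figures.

Set C_mix = 17: (Q·2.000 + 456.0·94.00) / (Q + 456.0) = 17
→ Q = 456.0·(94.00 − 17)/(17 − 2.000) = 2341 L/s.

2340 L/s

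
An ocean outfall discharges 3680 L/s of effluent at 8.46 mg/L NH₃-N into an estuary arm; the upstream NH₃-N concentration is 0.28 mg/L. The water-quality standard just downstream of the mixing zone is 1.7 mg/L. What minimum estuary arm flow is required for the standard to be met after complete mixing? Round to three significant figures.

Set C_mix = 1.7: (Q·0.2800 + 3680·8.460) / (Q + 3680) = 1.7
→ Q = 3680·(8.460 − 1.7)/(1.7 − 0.2800) = 17520 L/s.

17500 L/s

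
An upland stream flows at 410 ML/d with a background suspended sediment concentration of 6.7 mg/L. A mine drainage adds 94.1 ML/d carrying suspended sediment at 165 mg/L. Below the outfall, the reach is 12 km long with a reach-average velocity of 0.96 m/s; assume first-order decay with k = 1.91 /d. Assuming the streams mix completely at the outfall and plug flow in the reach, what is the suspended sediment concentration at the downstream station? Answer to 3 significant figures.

After mixing, C = (410.0·6.700 + 94.10·165.0) / 504.1 = 18270/504.1 = 36.25 mg/L.
Travel time t = 12·1000 / 0.96 = 12500 s = 3.472 h.
After decay, C = 36.25 × e^(−kt) = 36.25 × 0.7586 = 27.50 mg/L.

27.5 mg/L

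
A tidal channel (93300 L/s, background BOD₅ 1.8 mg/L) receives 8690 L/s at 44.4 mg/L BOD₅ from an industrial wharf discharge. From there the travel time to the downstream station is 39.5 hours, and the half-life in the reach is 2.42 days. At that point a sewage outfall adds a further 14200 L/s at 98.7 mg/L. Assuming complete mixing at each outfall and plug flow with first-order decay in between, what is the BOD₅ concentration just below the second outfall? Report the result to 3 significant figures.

After mixing, C = (93300·1.800 + 8690·44.40) / 102000 = 553800/102000 = 5.430 mg/L; combined flow 102000 L/s.
Half-life 2.42 d → k = ln 2 / 2.42 = 0.2864 d⁻¹.
Applying C = C₀e^(−kt): 5.430 × 0.6241 = 3.389 mg/L.
Second outfall: C = (102000·3.389 + 14200·98.70)/116200 = 15.04 mg/L.

15.0 mg/L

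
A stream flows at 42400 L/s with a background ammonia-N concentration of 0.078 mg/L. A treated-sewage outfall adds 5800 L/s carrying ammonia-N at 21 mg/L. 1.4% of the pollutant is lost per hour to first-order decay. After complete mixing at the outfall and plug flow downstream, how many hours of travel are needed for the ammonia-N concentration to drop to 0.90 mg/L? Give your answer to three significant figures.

Conservation of mass: C = (42400·0.07800 + 5800·21.00) / 48200 = 125100/48200 = 2.596 mg/L.
1.4%/h lost → k = −ln(1 − 0.014) = 0.01410 h⁻¹.
2.596·exp(−k·t) = 0.90 → t = ln(2.596/0.90)/k = 270400 s = 75.12 h.

75.1 h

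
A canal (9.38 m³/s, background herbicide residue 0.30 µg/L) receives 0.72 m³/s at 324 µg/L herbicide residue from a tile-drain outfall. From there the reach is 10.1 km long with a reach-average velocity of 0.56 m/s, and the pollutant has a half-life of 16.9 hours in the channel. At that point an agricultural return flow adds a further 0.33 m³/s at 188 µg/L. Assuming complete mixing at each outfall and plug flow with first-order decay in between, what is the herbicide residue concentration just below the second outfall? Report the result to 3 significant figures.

Mass balance: C = (9.380·0.3000 + 0.7200·324.0) / 10.10 = 236.1/10.10 = 23.38 µg/L; combined flow 10.10 m³/s.
Travel time t = 10.1·1000 / 0.56 = 18040 s = 5.010 h.
Half-life 16.9 h → k = ln 2 / 16.9 = 0.04101 h⁻¹ = 0.9844 d⁻¹.
First-order decay: C = 23.38·exp(−k·t) = 23.38·0.8143 = 19.03 µg/L.
At the second outfall, C = (10.10·19.03 + 0.3300·188.0) / (10.10 + 0.3300) = 24.38 µg/L.

24.4 µg/L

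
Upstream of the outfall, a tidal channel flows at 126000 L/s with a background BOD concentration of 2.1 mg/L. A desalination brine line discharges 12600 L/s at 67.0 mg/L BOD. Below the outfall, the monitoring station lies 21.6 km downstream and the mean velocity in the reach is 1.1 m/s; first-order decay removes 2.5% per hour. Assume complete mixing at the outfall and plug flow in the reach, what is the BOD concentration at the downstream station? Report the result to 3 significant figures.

6.97 mg/L

After mixing, C = (126000·2.100 + 12600·67.00) / 138600 = 1109000/138600 = 8.000 mg/L.
Travel time t = 21.6·1000 / 1.1 = 19640 s = 5.455 h.
2.5%/h lost → k = −ln(1 − 0.025) = 0.02532 h⁻¹.
Applying C = C₀e^(−kt): 8.000 × 0.8710 = 6.968 mg/L.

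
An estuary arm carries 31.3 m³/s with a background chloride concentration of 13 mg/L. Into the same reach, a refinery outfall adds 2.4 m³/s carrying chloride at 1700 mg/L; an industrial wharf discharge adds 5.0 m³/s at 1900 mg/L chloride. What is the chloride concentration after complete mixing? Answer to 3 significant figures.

361 mg/L

Mass balance: C = (31.30·13.00 + 2.400·1700 + 5.000·1900) / 38.70 = 13990/38.70 = 361.4 mg/L.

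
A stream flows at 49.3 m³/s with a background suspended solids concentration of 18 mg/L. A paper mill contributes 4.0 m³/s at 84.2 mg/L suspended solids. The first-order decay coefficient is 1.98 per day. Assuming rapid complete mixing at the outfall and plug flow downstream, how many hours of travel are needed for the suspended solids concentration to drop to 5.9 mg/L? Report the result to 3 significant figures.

16.5 h

Mixed concentration C = ΣQC/ΣQ = (49.30·18.00 + 4.000·84.20) / 53.30 = 1224/53.30 = 22.97 mg/L.
22.97·exp(−k·t) = 5.9 → t = ln(22.97/5.9)/k = 59310 s = 16.47 h.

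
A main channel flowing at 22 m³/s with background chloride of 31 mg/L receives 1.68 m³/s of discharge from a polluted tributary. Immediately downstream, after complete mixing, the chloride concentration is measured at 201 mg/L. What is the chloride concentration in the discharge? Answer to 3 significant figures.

2430 mg/L

Mass balance: 22.00·31.00 + 1.680·Cₑ = 23.68·201.0
→ Cₑ = (23.68·201.0 − 22.00·31.00) / 1.680 = 2427 mg/L.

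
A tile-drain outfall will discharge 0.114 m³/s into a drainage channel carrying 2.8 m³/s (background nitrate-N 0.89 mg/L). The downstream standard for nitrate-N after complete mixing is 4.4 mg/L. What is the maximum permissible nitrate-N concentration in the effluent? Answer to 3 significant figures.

90.6 mg/L

At the limit, (Qr·Cr + Qe·Cₑ)/(Qr + Qe) = 4.4:
Cₑ = (2.914·4.4 − 2.800·0.8900) / 0.1140 = 90.61 mg/L.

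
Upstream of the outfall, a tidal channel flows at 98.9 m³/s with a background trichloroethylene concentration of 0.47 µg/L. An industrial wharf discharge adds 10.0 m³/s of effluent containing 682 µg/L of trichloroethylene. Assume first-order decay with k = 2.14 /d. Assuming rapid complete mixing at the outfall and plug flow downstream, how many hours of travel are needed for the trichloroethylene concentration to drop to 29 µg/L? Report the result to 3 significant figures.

Mass balance: C = (98.90·0.4700 + 10.00·682.0) / 108.9 = 6866/108.9 = 63.05 µg/L.
63.05·exp(−k·t) = 29 → t = ln(63.05/29)/k = 31360 s = 8.710 h.

8.71 h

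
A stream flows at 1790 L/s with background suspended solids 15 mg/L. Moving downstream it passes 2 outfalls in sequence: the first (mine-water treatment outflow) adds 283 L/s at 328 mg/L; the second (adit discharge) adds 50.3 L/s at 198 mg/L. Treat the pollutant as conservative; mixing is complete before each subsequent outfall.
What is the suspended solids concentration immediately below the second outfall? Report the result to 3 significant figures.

61.1 mg/L

Outfall 1: combined Q = 2073 L/s; C = (1790·15.00 + 283.0·328.0)/2073 = 57.73 mg/L.
Outfall 2: combined Q = 2123 L/s; C = (2073·57.73 + 50.30·198.0)/2123 = 61.05 mg/L.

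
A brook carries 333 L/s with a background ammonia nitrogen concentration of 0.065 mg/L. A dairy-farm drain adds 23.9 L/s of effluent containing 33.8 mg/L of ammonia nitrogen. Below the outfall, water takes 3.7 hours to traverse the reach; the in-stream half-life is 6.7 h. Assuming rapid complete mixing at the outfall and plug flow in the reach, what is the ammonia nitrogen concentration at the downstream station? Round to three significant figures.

1.58 mg/L

Mass balance: C = (333.0·0.06500 + 23.90·33.80) / 356.9 = 829.5/356.9 = 2.324 mg/L.
Half-life 6.7 h → k = ln 2 / 6.7 = 0.1035 h⁻¹ = 2.483 d⁻¹.
Applying C = C₀e^(−kt): 2.324 × 0.6820 = 1.585 mg/L.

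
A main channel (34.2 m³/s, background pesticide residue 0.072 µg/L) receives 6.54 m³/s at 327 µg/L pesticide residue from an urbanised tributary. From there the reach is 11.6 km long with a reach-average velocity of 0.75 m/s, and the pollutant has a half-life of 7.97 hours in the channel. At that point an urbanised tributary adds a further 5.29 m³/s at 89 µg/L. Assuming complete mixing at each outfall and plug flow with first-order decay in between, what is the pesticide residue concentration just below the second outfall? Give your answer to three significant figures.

42.2 µg/L

Flow-weighted average: C = (34.20·0.07200 + 6.540·327.0) / 40.74 = 2141/40.74 = 52.55 µg/L; combined flow 40.74 m³/s.
Travel time t = 11.6·1000 / 0.75 = 15470 s = 4.296 h.
Half-life 7.97 h → k = ln 2 / 7.97 = 0.08697 h⁻¹ = 2.087 d⁻¹.
First-order decay: C = 52.55·exp(−k·t) = 52.55·0.6882 = 36.17 µg/L.
At the second outfall, C = (40.74·36.17 + 5.290·89.00) / (40.74 + 5.290) = 42.24 µg/L.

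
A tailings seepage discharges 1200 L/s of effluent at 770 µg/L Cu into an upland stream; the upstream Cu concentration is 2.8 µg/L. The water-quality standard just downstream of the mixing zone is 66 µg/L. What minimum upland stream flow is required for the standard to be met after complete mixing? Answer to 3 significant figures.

13400 L/s

Set C_mix = 66: (Q·2.800 + 1200·770.0) / (Q + 1200) = 66
→ Q = 1200·(770.0 − 66)/(66 − 2.800) = 13370 L/s.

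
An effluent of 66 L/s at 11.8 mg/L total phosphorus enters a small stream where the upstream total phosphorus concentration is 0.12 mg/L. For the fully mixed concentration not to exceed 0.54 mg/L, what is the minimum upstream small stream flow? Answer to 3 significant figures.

Set C_mix = 0.54: (Q·0.1200 + 66.00·11.80) / (Q + 66.00) = 0.54
→ Q = 66.00·(11.80 − 0.54)/(0.54 − 0.1200) = 1769 L/s.

1770 L/s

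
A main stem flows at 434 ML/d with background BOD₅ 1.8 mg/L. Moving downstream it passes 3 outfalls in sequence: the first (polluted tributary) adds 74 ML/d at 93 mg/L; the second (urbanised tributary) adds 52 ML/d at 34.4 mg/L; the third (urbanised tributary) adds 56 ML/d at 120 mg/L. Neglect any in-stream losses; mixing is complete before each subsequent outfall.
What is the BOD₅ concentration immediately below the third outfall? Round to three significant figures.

26.3 mg/L

Outfall 1: combined Q = 508.0 ML/d; C = (434.0·1.800 + 74.00·93.00)/508.0 = 15.09 mg/L.
Outfall 2: combined Q = 560.0 ML/d; C = (508.0·15.09 + 52.00·34.40)/560.0 = 16.88 mg/L.
Outfall 3: combined Q = 616.0 ML/d; C = (560.0·16.88 + 56.00·120.0)/616.0 = 26.25 mg/L.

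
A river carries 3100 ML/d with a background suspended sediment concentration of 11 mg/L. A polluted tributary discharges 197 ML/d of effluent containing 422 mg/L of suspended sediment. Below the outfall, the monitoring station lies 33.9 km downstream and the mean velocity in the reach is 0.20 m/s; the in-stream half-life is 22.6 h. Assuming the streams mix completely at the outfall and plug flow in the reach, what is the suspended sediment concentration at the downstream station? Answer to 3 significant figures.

8.39 mg/L

Mixed concentration C = ΣQC/ΣQ = (3100·11.00 + 197.0·422.0) / 3297 = 117200/3297 = 35.56 mg/L.
Travel time t = 33.9·1000 / 0.20 = 169500 s = 47.08 h.
Half-life 22.6 h → k = ln 2 / 22.6 = 0.03067 h⁻¹ = 0.7361 d⁻¹.
After decay, C = 35.56 × e^(−kt) = 35.56 × 0.2360 = 8.391 mg/L.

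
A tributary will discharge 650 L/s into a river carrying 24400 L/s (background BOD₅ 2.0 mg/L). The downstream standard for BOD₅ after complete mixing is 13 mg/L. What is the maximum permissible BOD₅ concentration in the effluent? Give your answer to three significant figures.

At the limit, (Qr·Cr + Qe·Cₑ)/(Qr + Qe) = 13:
Cₑ = (25050·13 − 24400·2.000) / 650.0 = 425.9 mg/L.

426 mg/L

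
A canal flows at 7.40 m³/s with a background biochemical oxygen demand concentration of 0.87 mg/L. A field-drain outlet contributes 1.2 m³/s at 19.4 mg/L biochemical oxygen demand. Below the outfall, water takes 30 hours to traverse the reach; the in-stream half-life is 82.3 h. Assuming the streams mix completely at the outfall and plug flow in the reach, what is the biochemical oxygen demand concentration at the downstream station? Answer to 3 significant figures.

Mixed concentration C = ΣQC/ΣQ = (7.400·0.8700 + 1.200·19.40) / 8.600 = 29.72/8.600 = 3.456 mg/L.
Half-life 82.3 h → k = ln 2 / 82.3 = 0.008422 h⁻¹ = 0.2021 d⁻¹.
After decay, C = 3.456 × e^(−kt) = 3.456 × 0.7767 = 2.684 mg/L.

2.68 mg/L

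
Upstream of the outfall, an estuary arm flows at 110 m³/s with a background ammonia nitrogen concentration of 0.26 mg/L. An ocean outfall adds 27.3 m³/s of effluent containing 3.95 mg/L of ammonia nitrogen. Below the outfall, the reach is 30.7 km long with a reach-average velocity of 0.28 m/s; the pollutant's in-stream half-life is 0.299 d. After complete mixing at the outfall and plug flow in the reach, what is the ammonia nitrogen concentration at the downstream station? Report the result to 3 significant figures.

0.0524 mg/L

Conservation of mass: C = (110.0·0.2600 + 27.30·3.950) / 137.3 = 136.4/137.3 = 0.9937 mg/L.
Travel time t = 30.7·1000 / 0.28 = 109600 s = 30.46 h.
Half-life 0.299 d → k = ln 2 / 0.299 = 2.318 d⁻¹.
Decay over the reach: 0.9937·exp(−kt) = 0.9937·0.05277 = 0.05244 mg/L.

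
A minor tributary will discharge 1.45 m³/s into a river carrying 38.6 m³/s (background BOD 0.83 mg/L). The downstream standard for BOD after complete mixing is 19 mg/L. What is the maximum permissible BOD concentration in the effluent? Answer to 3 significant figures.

503 mg/L

At the limit, (Qr·Cr + Qe·Cₑ)/(Qr + Qe) = 19:
Cₑ = (40.05·19 − 38.60·0.8300) / 1.450 = 502.7 mg/L.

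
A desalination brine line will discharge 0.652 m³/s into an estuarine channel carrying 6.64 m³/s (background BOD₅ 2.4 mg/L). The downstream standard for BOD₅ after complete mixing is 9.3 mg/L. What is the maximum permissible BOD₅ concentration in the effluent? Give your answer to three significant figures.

At the limit, (Qr·Cr + Qe·Cₑ)/(Qr + Qe) = 9.3:
Cₑ = (7.292·9.3 − 6.640·2.400) / 0.6520 = 79.57 mg/L.

79.6 mg/L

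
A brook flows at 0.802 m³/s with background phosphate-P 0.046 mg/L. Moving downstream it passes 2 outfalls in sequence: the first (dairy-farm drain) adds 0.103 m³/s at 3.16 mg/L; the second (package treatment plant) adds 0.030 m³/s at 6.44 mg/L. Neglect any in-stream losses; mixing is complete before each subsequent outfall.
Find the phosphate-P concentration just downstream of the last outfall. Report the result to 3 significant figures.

0.594 mg/L

Outfall 1: combined Q = 0.9050 m³/s; C = (0.8020·0.04600 + 0.1030·3.160)/0.9050 = 0.4004 mg/L.
Outfall 2: combined Q = 0.9350 m³/s; C = (0.9050·0.4004 + 0.03000·6.440)/0.9350 = 0.5942 mg/L.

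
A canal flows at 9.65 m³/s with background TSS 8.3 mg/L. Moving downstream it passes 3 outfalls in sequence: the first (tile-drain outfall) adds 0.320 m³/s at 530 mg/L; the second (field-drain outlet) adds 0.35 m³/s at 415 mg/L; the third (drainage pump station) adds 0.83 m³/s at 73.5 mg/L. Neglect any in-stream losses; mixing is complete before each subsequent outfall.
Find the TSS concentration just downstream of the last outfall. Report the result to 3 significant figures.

Outfall 1: combined Q = 9.970 m³/s; C = (9.650·8.300 + 0.3200·530.0)/9.970 = 25.04 mg/L.
Outfall 2: combined Q = 10.32 m³/s; C = (9.970·25.04 + 0.3500·415.0)/10.32 = 38.27 mg/L.
Outfall 3: combined Q = 11.15 m³/s; C = (10.32·38.27 + 0.8300·73.50)/11.15 = 40.89 mg/L.

40.9 mg/L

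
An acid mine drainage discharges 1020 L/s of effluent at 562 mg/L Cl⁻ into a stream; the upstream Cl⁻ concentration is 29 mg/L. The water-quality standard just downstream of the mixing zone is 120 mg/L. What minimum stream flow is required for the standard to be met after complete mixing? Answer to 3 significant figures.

4950 L/s

Set C_mix = 120: (Q·29.00 + 1020·562.0) / (Q + 1020) = 120
→ Q = 1020·(562.0 − 120)/(120 − 29.00) = 4954 L/s.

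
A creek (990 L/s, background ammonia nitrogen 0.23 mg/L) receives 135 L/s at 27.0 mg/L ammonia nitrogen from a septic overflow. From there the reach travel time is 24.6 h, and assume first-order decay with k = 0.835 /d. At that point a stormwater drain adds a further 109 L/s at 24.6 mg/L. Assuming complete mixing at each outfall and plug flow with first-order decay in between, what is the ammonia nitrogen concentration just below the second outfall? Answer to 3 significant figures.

3.51 mg/L

Mixed concentration C = ΣQC/ΣQ = (990.0·0.2300 + 135.0·27.00) / 1125 = 3873/1125 = 3.442 mg/L; combined flow 1125 L/s.
Applying C = C₀e^(−kt): 3.442 × 0.4249 = 1.463 mg/L.
Second outfall: C = (1125·1.463 + 109.0·24.60)/1234 = 3.506 mg/L.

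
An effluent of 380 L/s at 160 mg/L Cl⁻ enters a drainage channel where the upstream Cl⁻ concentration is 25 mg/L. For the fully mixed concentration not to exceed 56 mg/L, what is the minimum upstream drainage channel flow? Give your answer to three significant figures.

1270 L/s

Set C_mix = 56: (Q·25.00 + 380.0·160.0) / (Q + 380.0) = 56
→ Q = 380.0·(160.0 − 56)/(56 − 25.00) = 1275 L/s.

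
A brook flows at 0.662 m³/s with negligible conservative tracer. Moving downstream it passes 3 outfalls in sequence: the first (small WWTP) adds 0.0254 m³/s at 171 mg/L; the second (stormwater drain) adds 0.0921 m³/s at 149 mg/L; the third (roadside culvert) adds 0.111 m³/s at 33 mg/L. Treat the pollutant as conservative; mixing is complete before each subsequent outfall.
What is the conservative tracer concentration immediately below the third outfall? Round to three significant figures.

Outfall 1: combined Q = 0.6874 m³/s; C = (0.6620·0 + 0.02540·171.0)/0.6874 = 6.319 mg/L.
Outfall 2: combined Q = 0.7795 m³/s; C = (0.6874·6.319 + 0.09210·149.0)/0.7795 = 23.18 mg/L.
Outfall 3: combined Q = 0.8905 m³/s; C = (0.7795·23.18 + 0.1110·33.00)/0.8905 = 24.40 mg/L.

24.4 mg/L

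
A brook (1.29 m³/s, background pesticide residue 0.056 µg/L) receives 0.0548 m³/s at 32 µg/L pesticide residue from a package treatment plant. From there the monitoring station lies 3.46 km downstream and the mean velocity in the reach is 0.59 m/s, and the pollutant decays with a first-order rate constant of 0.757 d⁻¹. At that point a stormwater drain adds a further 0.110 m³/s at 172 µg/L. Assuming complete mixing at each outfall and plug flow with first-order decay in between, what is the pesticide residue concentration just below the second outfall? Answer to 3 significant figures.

14.2 µg/L

Mixed concentration C = ΣQC/ΣQ = (1.290·0.05600 + 0.05480·32.00) / 1.345 = 1.826/1.345 = 1.358 µg/L; combined flow 1.345 m³/s.
Travel time t = 3.46·1000 / 0.59 = 5864 s = 1.629 h.
Applying C = C₀e^(−kt): 1.358 × 0.9499 = 1.290 µg/L.
Second outfall: C = (1.345·1.290 + 0.1100·172.0)/1.455 = 14.20 µg/L.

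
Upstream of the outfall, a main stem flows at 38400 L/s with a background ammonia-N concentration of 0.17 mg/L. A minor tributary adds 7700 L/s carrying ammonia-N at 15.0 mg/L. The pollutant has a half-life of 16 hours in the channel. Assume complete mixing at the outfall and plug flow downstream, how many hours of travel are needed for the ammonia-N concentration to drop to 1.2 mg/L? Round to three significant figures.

After mixing, C = (38400·0.1700 + 7700·15.00) / 46100 = 122000/46100 = 2.647 mg/L.
Half-life 16 h → k = ln 2 / 16 = 0.04332 h⁻¹ = 1.040 d⁻¹.
2.647·exp(−k·t) = 1.2 → t = ln(2.647/1.2)/k = 65740 s = 18.26 h.

18.3 h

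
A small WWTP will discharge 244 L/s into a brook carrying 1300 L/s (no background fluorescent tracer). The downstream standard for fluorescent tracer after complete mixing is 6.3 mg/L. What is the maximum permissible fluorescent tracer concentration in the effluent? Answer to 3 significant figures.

At the limit, (Qr·Cr + Qe·Cₑ)/(Qr + Qe) = 6.3:
Cₑ = (1544·6.3 − 1300·0) / 244.0 = 39.87 mg/L.

39.9 mg/L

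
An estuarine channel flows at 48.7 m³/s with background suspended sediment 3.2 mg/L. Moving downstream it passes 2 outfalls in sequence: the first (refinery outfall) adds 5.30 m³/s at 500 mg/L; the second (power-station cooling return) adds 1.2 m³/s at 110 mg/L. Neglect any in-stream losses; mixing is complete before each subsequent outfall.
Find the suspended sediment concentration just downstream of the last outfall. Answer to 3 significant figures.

53.2 mg/L

Below outfall 1: Q → 54.00 m³/s, C = (48.70·3.200 + 5.300·500.0)/54.00 = 51.96 mg/L.
Below outfall 2: Q → 55.20 m³/s, C = (54.00·51.96 + 1.200·110.0)/55.20 = 53.22 mg/L.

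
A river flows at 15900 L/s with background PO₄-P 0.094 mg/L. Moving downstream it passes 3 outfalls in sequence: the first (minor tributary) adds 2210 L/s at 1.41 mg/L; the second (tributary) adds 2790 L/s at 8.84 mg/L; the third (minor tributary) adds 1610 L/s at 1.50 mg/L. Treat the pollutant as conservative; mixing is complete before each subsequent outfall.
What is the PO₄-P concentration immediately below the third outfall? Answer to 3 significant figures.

1.41 mg/L

After outfall 1: Q = 15900 + 2210 = 18110 L/s; C = (15900·0.09400 + 2210·1.410)/18110 = 0.2546 mg/L.
After outfall 2: Q = 18110 + 2790 = 20900 L/s; C = (18110·0.2546 + 2790·8.840)/20900 = 1.401 mg/L.
After outfall 3: Q = 20900 + 1610 = 22510 L/s; C = (20900·1.401 + 1610·1.500)/22510 = 1.408 mg/L.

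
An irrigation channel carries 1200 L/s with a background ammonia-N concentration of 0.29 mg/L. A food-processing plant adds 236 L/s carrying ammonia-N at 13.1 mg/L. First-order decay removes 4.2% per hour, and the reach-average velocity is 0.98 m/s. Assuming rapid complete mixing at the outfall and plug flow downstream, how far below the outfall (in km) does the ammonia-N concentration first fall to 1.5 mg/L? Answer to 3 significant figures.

Flow-weighted average: C = (1200·0.2900 + 236.0·13.10) / 1436 = 3440/1436 = 2.395 mg/L.
4.2%/h lost → k = −ln(1 − 0.042) = 0.04291 h⁻¹.
Set 2.395·exp(−k·t) = 1.5 → t = ln(2.395/1.5)/k = 39270 s = 10.91 h.
Distance = v·t = 0.98·39270 = 38480 m = 38.48 km.

38.5 km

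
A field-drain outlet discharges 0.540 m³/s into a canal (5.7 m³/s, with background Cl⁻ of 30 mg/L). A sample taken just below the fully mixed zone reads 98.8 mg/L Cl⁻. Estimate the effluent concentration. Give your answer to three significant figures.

825 mg/L

Mass balance: 5.700·30.00 + 0.5400·Cₑ = 6.240·98.80
→ Cₑ = (6.240·98.80 − 5.700·30.00) / 0.5400 = 825.0 mg/L.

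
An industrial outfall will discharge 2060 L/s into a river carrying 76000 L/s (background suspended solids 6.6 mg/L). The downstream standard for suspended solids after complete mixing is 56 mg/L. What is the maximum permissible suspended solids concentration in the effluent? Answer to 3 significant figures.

1880 mg/L

At the limit, (Qr·Cr + Qe·Cₑ)/(Qr + Qe) = 56:
Cₑ = (78060·56 − 76000·6.600) / 2060 = 1879 mg/L.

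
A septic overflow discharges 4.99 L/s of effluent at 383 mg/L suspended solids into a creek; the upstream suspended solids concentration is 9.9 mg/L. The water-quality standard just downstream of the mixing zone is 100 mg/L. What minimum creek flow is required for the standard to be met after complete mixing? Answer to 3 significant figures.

15.7 L/s

Set C_mix = 100: (Q·9.900 + 4.990·383.0) / (Q + 4.990) = 100
→ Q = 4.990·(383.0 − 100)/(100 − 9.900) = 15.67 L/s.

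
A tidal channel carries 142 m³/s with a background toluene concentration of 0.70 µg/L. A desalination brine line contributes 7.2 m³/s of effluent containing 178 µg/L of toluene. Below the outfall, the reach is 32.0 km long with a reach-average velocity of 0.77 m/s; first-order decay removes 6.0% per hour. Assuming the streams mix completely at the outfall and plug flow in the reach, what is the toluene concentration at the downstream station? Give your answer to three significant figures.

Mixed concentration C = ΣQC/ΣQ = (142.0·0.7000 + 7.200·178.0) / 149.2 = 1381/149.2 = 9.256 µg/L.
Travel time t = 32.0·1000 / 0.77 = 41560 s = 11.54 h.
6.0%/h lost → k = −ln(1 − 0.06) = 0.06188 h⁻¹.
After decay, C = 9.256 × e^(−kt) = 9.256 × 0.4895 = 4.531 µg/L.

4.53 µg/L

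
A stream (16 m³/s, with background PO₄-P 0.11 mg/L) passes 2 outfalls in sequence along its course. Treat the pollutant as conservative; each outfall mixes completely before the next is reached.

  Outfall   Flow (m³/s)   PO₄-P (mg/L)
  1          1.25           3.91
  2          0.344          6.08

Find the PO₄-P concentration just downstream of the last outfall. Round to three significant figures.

0.497 mg/L

After outfall 1: Q = 16.00 + 1.250 = 17.25 m³/s; C = (16.00·0.1100 + 1.250·3.910)/17.25 = 0.3854 mg/L.
After outfall 2: Q = 17.25 + 0.3440 = 17.59 m³/s; C = (17.25·0.3854 + 0.3440·6.080)/17.59 = 0.4967 mg/L.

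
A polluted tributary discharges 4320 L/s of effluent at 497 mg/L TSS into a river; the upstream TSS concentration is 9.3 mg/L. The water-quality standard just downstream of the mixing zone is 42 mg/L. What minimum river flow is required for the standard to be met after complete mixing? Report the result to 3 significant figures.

Set C_mix = 42: (Q·9.300 + 4320·497.0) / (Q + 4320) = 42
→ Q = 4320·(497.0 − 42)/(42 − 9.300) = 60110 L/s.

60100 L/s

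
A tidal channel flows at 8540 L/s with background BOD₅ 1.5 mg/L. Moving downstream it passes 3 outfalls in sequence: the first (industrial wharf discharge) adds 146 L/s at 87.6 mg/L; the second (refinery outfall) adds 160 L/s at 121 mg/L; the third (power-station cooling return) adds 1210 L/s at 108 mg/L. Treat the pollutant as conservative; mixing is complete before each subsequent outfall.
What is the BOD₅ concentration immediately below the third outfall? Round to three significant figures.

After outfall 1: Q = 8540 + 146.0 = 8686 L/s; C = (8540·1.500 + 146.0·87.60)/8686 = 2.947 mg/L.
After outfall 2: Q = 8686 + 160.0 = 8846 L/s; C = (8686·2.947 + 160.0·121.0)/8846 = 5.082 mg/L.
After outfall 3: Q = 8846 + 1210 = 10060 L/s; C = (8846·5.082 + 1210·108.0)/10060 = 17.47 mg/L.

17.5 mg/L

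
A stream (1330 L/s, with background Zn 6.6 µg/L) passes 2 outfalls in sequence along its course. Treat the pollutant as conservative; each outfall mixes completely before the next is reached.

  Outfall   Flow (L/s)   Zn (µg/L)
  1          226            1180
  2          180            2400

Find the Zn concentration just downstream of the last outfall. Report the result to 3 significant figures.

Outfall 1: combined Q = 1556 L/s; C = (1330·6.600 + 226.0·1180)/1556 = 177.0 µg/L.
Outfall 2: combined Q = 1736 L/s; C = (1556·177.0 + 180.0·2400)/1736 = 407.5 µg/L.

408 µg/L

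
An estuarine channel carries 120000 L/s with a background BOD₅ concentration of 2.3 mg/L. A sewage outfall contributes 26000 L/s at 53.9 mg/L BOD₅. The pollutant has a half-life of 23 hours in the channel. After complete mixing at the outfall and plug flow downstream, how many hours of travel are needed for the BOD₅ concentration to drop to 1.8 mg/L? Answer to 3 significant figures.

61.5 h

Flow-weighted average: C = (120000·2.300 + 26000·53.90) / 146000 = 1677000/146000 = 11.49 mg/L.
Half-life 23 h → k = ln 2 / 23 = 0.03014 h⁻¹ = 0.7233 d⁻¹.
11.49·exp(−k·t) = 1.8 → t = ln(11.49/1.8)/k = 221400 s = 61.51 h.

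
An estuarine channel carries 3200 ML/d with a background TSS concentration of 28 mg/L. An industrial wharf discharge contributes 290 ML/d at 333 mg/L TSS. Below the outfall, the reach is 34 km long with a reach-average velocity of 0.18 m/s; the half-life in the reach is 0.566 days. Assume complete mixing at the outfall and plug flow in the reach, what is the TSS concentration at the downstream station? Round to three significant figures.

3.67 mg/L

Conservation of mass: C = (3200·28.00 + 290.0·333.0) / 3490 = 186200/3490 = 53.34 mg/L.
Travel time t = 34·1000 / 0.18 = 188900 s = 52.47 h.
Half-life 0.566 d → k = ln 2 / 0.566 = 1.225 d⁻¹.
Decay over the reach: 53.34·exp(−kt) = 53.34·0.06875 = 3.667 mg/L.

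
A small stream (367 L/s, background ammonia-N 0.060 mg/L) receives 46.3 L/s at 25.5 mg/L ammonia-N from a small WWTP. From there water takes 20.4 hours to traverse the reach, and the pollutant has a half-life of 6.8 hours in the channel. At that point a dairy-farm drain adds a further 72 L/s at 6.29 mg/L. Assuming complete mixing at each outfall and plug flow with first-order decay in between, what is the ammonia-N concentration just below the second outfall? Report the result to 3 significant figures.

Conservation of mass: C = (367.0·0.06000 + 46.30·25.50) / 413.3 = 1203/413.3 = 2.910 mg/L; combined flow 413.3 L/s.
Half-life 6.8 h → k = ln 2 / 6.8 = 0.1019 h⁻¹ = 2.446 d⁻¹.
First-order decay: C = 2.910·exp(−k·t) = 2.910·0.1250 = 0.3637 mg/L.
Second outfall: C = (413.3·0.3637 + 72.00·6.290)/485.3 = 1.243 mg/L.

1.24 mg/L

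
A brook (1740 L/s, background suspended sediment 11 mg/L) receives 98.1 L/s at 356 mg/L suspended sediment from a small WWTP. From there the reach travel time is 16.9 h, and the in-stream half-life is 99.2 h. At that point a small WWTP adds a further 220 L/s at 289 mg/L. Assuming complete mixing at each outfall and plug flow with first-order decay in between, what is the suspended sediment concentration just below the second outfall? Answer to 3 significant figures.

54.2 mg/L

Flow-weighted average: C = (1740·11.00 + 98.10·356.0) / 1838 = 54060/1838 = 29.41 mg/L; combined flow 1838 L/s.
Half-life 99.2 h → k = ln 2 / 99.2 = 0.006987 h⁻¹ = 0.1677 d⁻¹.
Applying C = C₀e^(−kt): 29.41 × 0.8886 = 26.14 mg/L.
Second outfall: C = (1838·26.14 + 220.0·289.0)/2058 = 54.24 mg/L.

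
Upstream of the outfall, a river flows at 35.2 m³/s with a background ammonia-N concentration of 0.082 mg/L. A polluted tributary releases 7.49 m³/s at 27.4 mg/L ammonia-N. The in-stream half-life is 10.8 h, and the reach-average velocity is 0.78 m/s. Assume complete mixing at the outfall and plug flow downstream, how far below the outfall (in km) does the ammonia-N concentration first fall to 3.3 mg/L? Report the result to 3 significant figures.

17.1 km

Conservation of mass: C = (35.20·0.08200 + 7.490·27.40) / 42.69 = 208.1/42.69 = 4.875 mg/L.
Half-life 10.8 h → k = ln 2 / 10.8 = 0.06418 h⁻¹ = 1.540 d⁻¹.
Set 4.875·exp(−k·t) = 3.3 → t = ln(4.875/3.3)/k = 21890 s = 6.080 h.
Distance = v·t = 0.78·21890 = 17070 m = 17.07 km.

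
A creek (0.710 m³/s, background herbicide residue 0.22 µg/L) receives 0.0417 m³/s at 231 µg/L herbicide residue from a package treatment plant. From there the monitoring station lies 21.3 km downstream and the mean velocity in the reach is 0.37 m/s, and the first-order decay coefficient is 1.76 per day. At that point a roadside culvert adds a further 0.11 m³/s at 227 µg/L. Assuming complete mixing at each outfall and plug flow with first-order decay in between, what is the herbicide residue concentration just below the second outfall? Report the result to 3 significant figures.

32.5 µg/L

Conservation of mass: C = (0.7100·0.2200 + 0.04170·231.0) / 0.7517 = 9.789/0.7517 = 13.02 µg/L; combined flow 0.7517 m³/s.
Travel time t = 21.3·1000 / 0.37 = 57570 s = 15.99 h.
First-order decay: C = 13.02·exp(−k·t) = 13.02·0.3095 = 4.031 µg/L.
At the second outfall, C = (0.7517·4.031 + 0.1100·227.0) / (0.7517 + 0.1100) = 32.49 µg/L.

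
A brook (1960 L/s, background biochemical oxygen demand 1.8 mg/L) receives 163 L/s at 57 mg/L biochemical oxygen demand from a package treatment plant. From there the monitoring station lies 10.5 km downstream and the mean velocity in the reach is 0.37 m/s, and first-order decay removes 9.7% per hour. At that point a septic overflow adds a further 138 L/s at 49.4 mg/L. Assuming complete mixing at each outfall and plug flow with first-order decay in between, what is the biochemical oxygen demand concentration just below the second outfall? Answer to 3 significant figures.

After mixing, C = (1960·1.800 + 163.0·57.00) / 2123 = 12820/2123 = 6.038 mg/L; combined flow 2123 L/s.
Travel time t = 10.5·1000 / 0.37 = 28380 s = 7.883 h.
9.7%/h lost → k = −ln(1 − 0.097) = 0.1020 h⁻¹.
Applying C = C₀e^(−kt): 6.038 × 0.4474 = 2.701 mg/L.
Second outfall: C = (2123·2.701 + 138.0·49.40)/2261 = 5.552 mg/L.

5.55 mg/L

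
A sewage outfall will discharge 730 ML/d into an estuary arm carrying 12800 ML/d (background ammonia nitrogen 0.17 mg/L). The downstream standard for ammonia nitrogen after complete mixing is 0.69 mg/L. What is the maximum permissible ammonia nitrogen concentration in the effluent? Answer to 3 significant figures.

9.81 mg/L

At the limit, (Qr·Cr + Qe·Cₑ)/(Qr + Qe) = 0.69:
Cₑ = (13530·0.69 − 12800·0.1700) / 730.0 = 9.808 mg/L.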